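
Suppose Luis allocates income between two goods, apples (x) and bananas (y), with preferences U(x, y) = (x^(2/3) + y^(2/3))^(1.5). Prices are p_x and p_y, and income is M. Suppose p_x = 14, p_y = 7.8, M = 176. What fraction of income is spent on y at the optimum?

Substitute y = (y/x)·x into the budget: x* = M/(p_x + p_y·(y/x)).
Numerically y/x = 5.782296, so x* = 176/(14 + 7.8·5.782296) = 2.9779 and y* = 5.782296·2.9779 = 17.2191.
Expenditure on y: 7.8·17.2191 = 134.3093; share = 0.7631.

share on y = 0.7631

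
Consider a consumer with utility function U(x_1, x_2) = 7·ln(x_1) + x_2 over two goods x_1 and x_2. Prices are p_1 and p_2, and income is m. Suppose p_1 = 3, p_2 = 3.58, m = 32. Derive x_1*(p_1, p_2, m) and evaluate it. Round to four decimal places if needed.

x_1* = 8.3533

Set MRS = p_1/p_2: (7/x_1)/1 = p_1/p_2.
So x_1*(p_1,p_2) = 7·p_2/p_1, independent of income; and x_2* = (m − 7·p_2)/p_2.
At the given prices: x_1* = 7·3.58/3 = 8.3533.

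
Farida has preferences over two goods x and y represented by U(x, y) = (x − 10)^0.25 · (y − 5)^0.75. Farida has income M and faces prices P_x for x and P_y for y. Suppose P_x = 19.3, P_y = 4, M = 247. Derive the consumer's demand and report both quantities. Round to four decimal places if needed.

Let x' = x−10, y' = y−5. MRS = (1/3)·y'/x' = P_x/P_y.
After buying the subsistence bundle (10, 5), a share 0.25 of the remaining income goes to x: x* = 10 + 0.25·(M − 10P_x − 5P_y)/P_x.
Discretionary income = 247 − 10·19.3 − 5·4 = 34; x* = 10 + 0.25·34/19.3 = 10.4404; y* = 5 + 0.75·34/4 = 11.375.

x* = 10.4404, y* = 11.375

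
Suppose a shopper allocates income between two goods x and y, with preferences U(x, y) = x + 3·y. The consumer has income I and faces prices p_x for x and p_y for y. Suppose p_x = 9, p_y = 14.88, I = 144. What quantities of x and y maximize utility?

Perfect substitutes: compare marginal utility per dollar. 1/p_x vs 3/p_y → 0.1111 vs 0.2016.
y gives more utility per dollar, so spend all income on y: y* = I/p_y, x* = 0.
Numerically: x* = 0, y* = 9.6774.

x* = 0, y* = 9.6774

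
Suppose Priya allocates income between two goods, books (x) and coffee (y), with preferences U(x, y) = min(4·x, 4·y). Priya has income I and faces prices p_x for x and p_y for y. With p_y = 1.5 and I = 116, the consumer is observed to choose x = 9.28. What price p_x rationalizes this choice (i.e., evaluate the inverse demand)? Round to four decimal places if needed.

With perfect complements, no substitution: consume in ratio x:y = 4:4.
Budget: p_x·x + p_y·x = I, so (4·p_x + 4·p_y)·x = 4·I.
Demand: x*(p_x,p_y,I) = 4·I/(4·p_x + 4·p_y), y* = 4·I/(4·p_x + 4·p_y).
Set x* = 9.28 in the demand function and solve for p_x: p_x = 11.

p_x = 11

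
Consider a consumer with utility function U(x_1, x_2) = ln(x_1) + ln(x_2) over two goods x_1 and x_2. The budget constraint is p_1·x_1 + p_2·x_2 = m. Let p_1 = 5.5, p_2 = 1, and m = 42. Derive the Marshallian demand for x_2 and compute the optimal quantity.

x_2* = 21

Tangency: MRS = x_2/x_1 = p_1/p_2.
Rearranging, p_2·x_2 = p_1·x_1. Substituting into the budget gives p_1·x_1·(1 + 1) = m.
Demand: x_1*(p_1,p_2,m) = 0.5·m/p_1 and x_2* = 0.5·m/p_2.
At p_1=5.5, p_2=1, m=42: x_2* = 0.5·42/1 = 21.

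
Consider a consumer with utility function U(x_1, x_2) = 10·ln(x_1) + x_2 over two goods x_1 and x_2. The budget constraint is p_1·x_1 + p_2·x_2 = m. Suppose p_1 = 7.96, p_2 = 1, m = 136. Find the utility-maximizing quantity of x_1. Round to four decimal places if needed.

x_1* = 1.2563

MU_x_1 = 10/x_1, MU_x_2 = 1. Tangency: 10/x_1 = p_1/p_2.
So x_1*(p_1,p_2) = 10·p_2/p_1, independent of income; and x_2* = (m − 10·p_2)/p_2.
At the given prices: x_1* = 10·1/7.96 = 1.2563.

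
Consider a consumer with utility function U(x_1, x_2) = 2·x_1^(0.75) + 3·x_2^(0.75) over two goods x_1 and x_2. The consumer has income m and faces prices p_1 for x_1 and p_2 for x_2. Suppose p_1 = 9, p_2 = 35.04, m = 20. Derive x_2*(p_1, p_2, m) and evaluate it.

x_2* = 0.0451

MU_x_1 ∝ 2·x_1^(-0.25), MU_x_2 ∝ 3·x_2^(-0.25), so MRS = (2/3)·(x_2/x_1)^(0.25) = p_1/p_2.
Hence x_2/x_1 = ((3/2)·p_1/p_2)^(1/(0.25)), i.e. raised to the 4 power.
Substitute x_2 = (x_2/x_1)·x_1 into the budget: x_1* = m/(p_1 + p_2·(x_2/x_1)).
Numerically x_2/x_1 = 0.022033, so x_1* = 20/(9 + 35.04·0.022033) = 2.0467 and x_2* = 0.022033·2.0467 = 0.0451.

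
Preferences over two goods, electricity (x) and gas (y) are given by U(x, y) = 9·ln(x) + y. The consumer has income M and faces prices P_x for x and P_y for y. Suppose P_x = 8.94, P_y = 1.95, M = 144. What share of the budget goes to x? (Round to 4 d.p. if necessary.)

share on x = 0.1219

MU_x = 9/x, MU_y = 1. Tangency: 9/x = P_x/P_y.
So x*(P_x,P_y) = 9·P_y/P_x, independent of income; and y* = (M − 9·P_y)/P_y.
At the given prices: x* = 9·1.95/8.94 = 1.9631, and y* = 64.8462.
Expenditure on x: 8.94·1.9631 = 17.55; share = 0.1219.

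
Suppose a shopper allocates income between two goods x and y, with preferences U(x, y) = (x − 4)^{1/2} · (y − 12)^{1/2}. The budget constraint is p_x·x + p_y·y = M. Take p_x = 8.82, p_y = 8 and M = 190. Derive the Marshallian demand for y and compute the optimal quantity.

MRS = (y−12)/(x−4). Tangency with p_x/p_y gives y−12 = (p_x/p_y)·(x−4).
After buying the subsistence bundle (4, 12), a share 0.5 of the remaining income goes to x: x* = 4 + 0.5·(M − 4p_x − 12p_y)/p_x.
Discretionary income = 190 − 4·8.82 − 12·8 = 58.72; y* = 12 + 0.5·58.72/8 = 15.67.

y* = 15.67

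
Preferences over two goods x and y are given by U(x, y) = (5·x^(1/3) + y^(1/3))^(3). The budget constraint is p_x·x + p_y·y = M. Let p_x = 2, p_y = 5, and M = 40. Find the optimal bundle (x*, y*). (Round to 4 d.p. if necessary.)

x* = 18.9292, y* = 0.4283

MRS = MU_x/MU_y = 5·(y/x)^(2/3). Set equal to p_x/p_y.
Solve for the ratio: y/x = [(1/5)·p_x/p_y]^(1.5).
Substitute y = (y/x)·x into the budget: x* = M/(p_x + p_y·(y/x)).
Numerically y/x = 0.022627, so x* = 40/(2 + 5·0.022627) = 18.9292 and y* = 0.022627·18.9292 = 0.4283.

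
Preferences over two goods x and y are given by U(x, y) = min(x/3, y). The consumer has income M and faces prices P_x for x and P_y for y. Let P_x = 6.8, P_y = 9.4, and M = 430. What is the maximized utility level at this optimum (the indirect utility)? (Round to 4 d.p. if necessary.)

Leontief preferences: the optimum is at the kink where x/3 = y/1, i.e. y = (1/3)·x.
Budget: P_x·x + P_y·(1/3)·x = M, so (3·P_x + P_y)·x = 3·M.
Demand: x*(P_x,P_y,M) = 3·M/(3·P_x + P_y), y* = M/(3·P_x + P_y).
Here 3·6.8 + 9.4 = 29.8, giving x* = 43.2886 and y* = 14.4295.
Utility at the optimum: U(43.2886, 14.4295) = 14.4295.

V = 14.4295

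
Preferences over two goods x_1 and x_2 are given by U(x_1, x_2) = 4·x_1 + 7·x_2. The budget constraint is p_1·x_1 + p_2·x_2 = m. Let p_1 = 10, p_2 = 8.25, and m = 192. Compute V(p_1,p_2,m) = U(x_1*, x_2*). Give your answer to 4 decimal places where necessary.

Linear utility — the consumer picks whichever good has higher MU/price: 4/10 = 0.4 vs 7/8.25 = 0.8485.
x_2 gives more utility per dollar, so spend all income on x_2: x_2* = m/p_2, x_1* = 0.
Numerically: x_1* = 0, x_2* = 23.2727.
Utility at the optimum: U(0, 23.2727) = 162.9091.

V = 162.9091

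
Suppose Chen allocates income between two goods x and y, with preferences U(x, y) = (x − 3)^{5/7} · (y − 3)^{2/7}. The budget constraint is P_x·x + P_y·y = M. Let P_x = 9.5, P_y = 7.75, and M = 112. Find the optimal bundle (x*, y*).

x* = 7.5301, y* = 5.2212

MRS = (5/2)·(y−3)/(x−3). Tangency with P_x/P_y gives y−3 = (2/5)·(P_x/P_y)·(x−3).
Substituting into the budget: x* = 3 + 5/7·(M − 3·P_x − 3·P_y)/P_x, and y* = 3 + 2/7·(…)/P_y.
Discretionary income = 112 − 3·9.5 − 3·7.75 = 60.25; x* = 3 + 5/7·60.25/9.5 = 7.5301; y* = 3 + 2/7·60.25/7.75 = 5.2212.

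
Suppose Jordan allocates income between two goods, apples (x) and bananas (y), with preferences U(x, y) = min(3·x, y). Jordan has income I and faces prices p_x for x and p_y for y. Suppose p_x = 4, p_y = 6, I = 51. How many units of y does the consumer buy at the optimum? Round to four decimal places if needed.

y* = 6.9545

With perfect complements, no substitution: consume in ratio x:y = 1:3.
Budget: p_x·x + p_y·3·x = I, so (p_x + 3·p_y)·x = I.
Demand: x*(p_x,p_y,I) = I/(p_x + 3·p_y), y* = 3·I/(p_x + 3·p_y).
Here 4 + 3·6 = 22, giving y* = 6.9545.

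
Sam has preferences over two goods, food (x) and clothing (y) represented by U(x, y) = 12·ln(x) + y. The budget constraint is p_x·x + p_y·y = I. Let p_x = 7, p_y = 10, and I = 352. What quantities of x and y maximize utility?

x* = 17.1429, y* = 23.2

At the given prices: x* = 12·10/7 = 17.1429, and y* = 23.2.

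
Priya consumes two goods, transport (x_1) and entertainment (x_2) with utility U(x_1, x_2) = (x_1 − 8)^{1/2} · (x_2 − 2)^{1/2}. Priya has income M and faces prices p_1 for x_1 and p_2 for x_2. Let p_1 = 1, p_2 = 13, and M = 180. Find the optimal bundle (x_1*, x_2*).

x_1* = 81, x_2* = 7.6154

This is Cobb-Douglas in (x_1−8, x_2−2): tangency gives 0.5·p_2·(x_2−2) = 0.5·p_1·(x_1−8).
Substituting into the budget: x_1* = 8 + 0.5·(M − 8·p_1 − 2·p_2)/p_1, and x_2* = 2 + 0.5·(…)/p_2.
Discretionary income = 180 − 8·1 − 2·13 = 146; x_1* = 8 + 0.5·146/1 = 81; x_2* = 2 + 0.5·146/13 = 7.6154.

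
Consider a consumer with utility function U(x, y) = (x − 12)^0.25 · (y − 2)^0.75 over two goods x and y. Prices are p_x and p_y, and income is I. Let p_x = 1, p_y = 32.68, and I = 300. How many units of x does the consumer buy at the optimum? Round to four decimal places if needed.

Discretionary income = 300 − 12·1 − 2·32.68 = 222.64; x* = 12 + 0.25·222.64/1 = 67.66.

x* = 67.66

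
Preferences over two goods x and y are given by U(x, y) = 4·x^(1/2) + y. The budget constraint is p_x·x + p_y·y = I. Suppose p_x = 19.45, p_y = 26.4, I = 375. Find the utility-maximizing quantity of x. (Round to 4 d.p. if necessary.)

Utility is quasi-linear in y; the FOC for x is 2/√x = p_x/p_y.
Solve: √x = 2·p_y/p_x, so x*(p_x,p_y) = (2·p_y/p_x)², and y* = (I − p_x·x*)/p_y.
Plugging in: x* = (2·26.4/19.45)² = 7.3693.

x* = 7.3693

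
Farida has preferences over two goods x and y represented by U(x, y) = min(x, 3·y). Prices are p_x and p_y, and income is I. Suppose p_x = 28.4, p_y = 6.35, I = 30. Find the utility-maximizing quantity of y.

y* = 0.3277

Here 3·28.4 + 6.35 = 91.55, giving y* = 0.3277.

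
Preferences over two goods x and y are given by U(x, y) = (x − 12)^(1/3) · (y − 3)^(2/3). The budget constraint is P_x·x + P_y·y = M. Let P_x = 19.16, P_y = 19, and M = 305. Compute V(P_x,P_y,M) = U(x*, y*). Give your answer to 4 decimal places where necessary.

MRS = (1/2)·(y−3)/(x−12). Tangency with P_x/P_y gives y−3 = 2·(P_x/P_y)·(x−12).
Substituting into the budget: x* = 12 + 1/3·(M − 12·P_x − 3·P_y)/P_x, and y* = 3 + 2/3·(…)/P_y.
Discretionary income = 305 − 12·19.16 − 3·19 = 18.08; x* = 12 + 1/3·18.08/19.16 = 12.3145; y* = 3 + 2/3·18.08/19 = 3.6344.
Utility at the optimum: U(12.3145, 3.6344) = 0.5021.

V = 0.5021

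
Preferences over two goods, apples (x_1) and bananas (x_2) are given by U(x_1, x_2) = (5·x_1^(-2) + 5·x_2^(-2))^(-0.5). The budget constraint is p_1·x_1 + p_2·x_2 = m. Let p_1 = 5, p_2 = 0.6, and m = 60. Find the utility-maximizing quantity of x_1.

x_1* = 9.6518

From the CES first-order condition, (x_2/x_1)^(3) = p_1/p_2.
Hence x_2/x_1 = (p_1/p_2)^(1/(3)), i.e. raised to the 1/3 power.
With the ratio pinned down, the budget gives x_1* = m/(p_1 + p_2·(x_2/x_1)) and x_2* = (x_2/x_1)·x_1*.
Numerically x_2/x_1 = 2.027401, so x_1* = 60/(5 + 0.6·2.027401) = 9.6518.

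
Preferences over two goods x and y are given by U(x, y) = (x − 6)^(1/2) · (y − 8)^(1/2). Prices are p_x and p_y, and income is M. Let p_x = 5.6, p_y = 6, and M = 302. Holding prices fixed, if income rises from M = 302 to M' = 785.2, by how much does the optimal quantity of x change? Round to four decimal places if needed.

Δx* = 43.1429

This is Cobb-Douglas in (x−6, y−8): tangency gives 0.5·p_y·(y−8) = 0.5·p_x·(x−6).
After buying the subsistence bundle (6, 8), a share 0.5 of the remaining income goes to x: x* = 6 + 0.5·(M − 6p_x − 8p_y)/p_x.
Discretionary income = 302 − 6·5.6 − 8·6 = 220.4; x* = 6 + 0.5·220.4/5.6 = 25.6786.
At M' = 785.2: x* = 68.8214. Change: 68.8214 − 25.6786 = 43.1429.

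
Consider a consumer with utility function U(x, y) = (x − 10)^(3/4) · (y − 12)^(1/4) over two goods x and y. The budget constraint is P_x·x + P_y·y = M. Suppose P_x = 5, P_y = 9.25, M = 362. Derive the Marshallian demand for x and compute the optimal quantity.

x* = 40.15

MRS = 3·(y−12)/(x−10). Tangency with P_x/P_y gives y−12 = (1/3)·(P_x/P_y)·(x−10).
After buying the subsistence bundle (10, 12), a share 0.75 of the remaining income goes to x: x* = 10 + 0.75·(M − 10P_x − 12P_y)/P_x.
Discretionary income = 362 − 10·5 − 12·9.25 = 201; x* = 10 + 0.75·201/5 = 40.15.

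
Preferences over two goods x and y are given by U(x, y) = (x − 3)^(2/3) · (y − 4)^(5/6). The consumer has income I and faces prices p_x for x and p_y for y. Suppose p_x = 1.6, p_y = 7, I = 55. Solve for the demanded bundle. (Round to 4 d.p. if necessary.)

This is Cobb-Douglas in (x−3, y−4): tangency gives 2/3·p_y·(y−4) = 5/6·p_x·(x−3).
Substituting into the budget: x* = 3 + 4/9·(I − 3·p_x − 4·p_y)/p_x, and y* = 4 + 5/9·(…)/p_y.
Discretionary income = 55 − 3·1.6 − 4·7 = 22.2; x* = 3 + 4/9·22.2/1.6 = 9.1667; y* = 4 + 5/9·22.2/7 = 5.7619.

x* = 9.1667, y* = 5.7619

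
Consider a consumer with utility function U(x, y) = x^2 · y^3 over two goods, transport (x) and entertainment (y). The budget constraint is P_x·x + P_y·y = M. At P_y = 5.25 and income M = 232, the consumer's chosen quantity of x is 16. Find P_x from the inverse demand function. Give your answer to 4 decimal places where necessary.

MU_x/MU_y = (2·y)/(3·x); tangency sets this equal to P_x/P_y.
So 2·P_y·y = 3·P_x·x; combined with the budget, a share 0.4 of income goes to x.
Demand: x*(P_x,P_y,M) = 0.4·M/P_x and y* = 0.6·M/P_y.
Set x* = 16 in the demand function and solve for P_x: P_x = 5.8.

P_x = 5.8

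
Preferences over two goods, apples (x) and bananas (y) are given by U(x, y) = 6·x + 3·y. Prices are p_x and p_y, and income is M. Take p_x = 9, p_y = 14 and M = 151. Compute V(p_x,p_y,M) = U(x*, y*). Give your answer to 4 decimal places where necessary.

Linear utility — the consumer picks whichever good has higher MU/price: 6/9 = 0.6667 vs 3/14 = 0.2143.
x gives more utility per dollar, so spend all income on x: x* = M/p_x, y* = 0.
Numerically: x* = 16.7778, y* = 0.
Utility at the optimum: U(16.7778, 0) = 100.6667.

V = 100.6667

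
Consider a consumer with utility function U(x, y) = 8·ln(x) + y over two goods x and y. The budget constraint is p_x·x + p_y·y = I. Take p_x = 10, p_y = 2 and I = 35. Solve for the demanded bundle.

At the given prices: x* = 8·2/10 = 1.6, and y* = 9.5.

x* = 1.6, y* = 9.5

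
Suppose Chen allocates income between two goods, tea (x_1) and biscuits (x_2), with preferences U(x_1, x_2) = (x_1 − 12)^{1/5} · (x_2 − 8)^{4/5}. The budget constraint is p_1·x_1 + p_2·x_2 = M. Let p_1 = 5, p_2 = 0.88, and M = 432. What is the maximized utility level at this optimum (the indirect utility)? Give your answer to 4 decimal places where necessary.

MRS = (1/4)·(x_2−8)/(x_1−12). Tangency with p_1/p_2 gives x_2−8 = 4·(p_1/p_2)·(x_1−12).
Substituting into the budget: x_1* = 12 + 0.2·(M − 12·p_1 − 8·p_2)/p_1, and x_2* = 8 + 0.8·(…)/p_2.
Discretionary income = 432 − 12·5 − 8·0.88 = 364.96; x_1* = 12 + 0.2·364.96/5 = 26.5984; x_2* = 8 + 0.8·364.96/0.88 = 339.7818.
Utility at the optimum: U(26.5984, 339.7818) = 177.641.

V = 177.641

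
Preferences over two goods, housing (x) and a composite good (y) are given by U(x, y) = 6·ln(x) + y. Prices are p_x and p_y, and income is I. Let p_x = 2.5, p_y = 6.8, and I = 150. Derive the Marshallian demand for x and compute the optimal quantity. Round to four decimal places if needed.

x* = 16.32

Set MRS = p_x/p_y: (6/x)/1 = p_x/p_y.
So x*(p_x,p_y) = 6·p_y/p_x, independent of income; and y* = (I − 6·p_y)/p_y.
At the given prices: x* = 6·6.8/2.5 = 16.32.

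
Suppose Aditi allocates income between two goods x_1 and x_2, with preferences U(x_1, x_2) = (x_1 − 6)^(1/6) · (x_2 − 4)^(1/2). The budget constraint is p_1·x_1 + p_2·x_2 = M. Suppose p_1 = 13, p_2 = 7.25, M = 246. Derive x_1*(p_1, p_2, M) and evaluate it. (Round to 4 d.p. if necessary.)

MRS = (1/3)·(x_2−4)/(x_1−6). Tangency with p_1/p_2 gives x_2−4 = 3·(p_1/p_2)·(x_1−6).
Substituting into the budget: x_1* = 6 + 0.25·(M − 6·p_1 − 4·p_2)/p_1, and x_2* = 4 + 0.75·(…)/p_2.
Discretionary income = 246 − 6·13 − 4·7.25 = 139; x_1* = 6 + 0.25·139/13 = 8.6731.

x_1* = 8.6731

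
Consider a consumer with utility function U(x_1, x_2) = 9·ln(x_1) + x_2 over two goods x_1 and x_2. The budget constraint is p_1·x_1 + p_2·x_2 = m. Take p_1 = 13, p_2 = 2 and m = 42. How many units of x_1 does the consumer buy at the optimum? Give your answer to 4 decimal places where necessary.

x_1* = 1.3846

MU_x_1 = 9/x_1, MU_x_2 = 1. Tangency: 9/x_1 = p_1/p_2.
So x_1*(p_1,p_2) = 9·p_2/p_1, independent of income; and x_2* = (m − 9·p_2)/p_2.
At the given prices: x_1* = 9·2/13 = 1.3846.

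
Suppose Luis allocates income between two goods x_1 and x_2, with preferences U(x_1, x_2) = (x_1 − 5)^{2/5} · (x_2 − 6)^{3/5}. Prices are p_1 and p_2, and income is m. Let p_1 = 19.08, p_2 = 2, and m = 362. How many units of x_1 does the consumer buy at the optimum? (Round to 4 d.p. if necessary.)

Substituting into the budget: x_1* = 5 + 0.4·(m − 5·p_1 − 6·p_2)/p_1, and x_2* = 6 + 0.6·(…)/p_2.
Discretionary income = 362 − 5·19.08 − 6·2 = 254.6; x_1* = 5 + 0.4·254.6/19.08 = 10.3375.

x_1* = 10.3375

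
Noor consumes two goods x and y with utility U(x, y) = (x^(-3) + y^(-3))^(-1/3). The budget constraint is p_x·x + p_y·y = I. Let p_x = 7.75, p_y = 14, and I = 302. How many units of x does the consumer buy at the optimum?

MRS = MU_x/MU_y = (y/x)^(4). Set equal to p_x/p_y.
Hence y/x = (p_x/p_y)^(1/(4)), i.e. raised to the 0.25 power.
With the ratio pinned down, the budget gives x* = I/(p_x + p_y·(y/x)) and y* = (y/x)·x*.
Numerically y/x = 0.862568, so x* = 302/(7.75 + 14·0.862568) = 15.2326.

x* = 15.2326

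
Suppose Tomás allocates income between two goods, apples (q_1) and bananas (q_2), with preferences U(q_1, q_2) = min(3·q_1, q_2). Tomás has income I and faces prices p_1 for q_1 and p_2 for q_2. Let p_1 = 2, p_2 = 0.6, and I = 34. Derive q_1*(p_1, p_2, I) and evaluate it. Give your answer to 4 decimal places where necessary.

q_1* = 8.9474

Demand: q_1*(p_1,p_2,I) = I/(p_1 + 3·p_2), q_2* = 3·I/(p_1 + 3·p_2).
Here 2 + 3·0.6 = 3.8, giving q_1* = 8.9474.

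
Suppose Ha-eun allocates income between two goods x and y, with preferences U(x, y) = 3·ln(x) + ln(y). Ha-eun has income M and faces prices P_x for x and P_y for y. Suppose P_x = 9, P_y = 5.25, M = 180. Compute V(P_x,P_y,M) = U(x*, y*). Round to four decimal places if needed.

Demand: x*(P_x,P_y,M) = 0.75·M/P_x and y* = 0.25·M/P_y.
At P_x=9, P_y=5.25, M=180: x* = 0.75·180/9 = 15, y* = 8.5714.
Utility at the optimum: U(15, 8.5714) = 10.2726.

V = 10.2726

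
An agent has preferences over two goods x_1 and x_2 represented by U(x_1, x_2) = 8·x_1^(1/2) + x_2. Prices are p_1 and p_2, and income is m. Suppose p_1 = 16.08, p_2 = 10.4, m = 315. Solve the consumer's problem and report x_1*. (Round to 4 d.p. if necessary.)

MU_x_1 = 4/√x_1, MU_x_2 = 1. Tangency: 4/√x_1 = p_1/p_2.
Thus x_1* = (4·p_2/p_1)² — independent of m — with the rest of income spent on x_2.
Plugging in: x_1* = (4·10.4/16.08)² = 6.6929.

x_1* = 6.6929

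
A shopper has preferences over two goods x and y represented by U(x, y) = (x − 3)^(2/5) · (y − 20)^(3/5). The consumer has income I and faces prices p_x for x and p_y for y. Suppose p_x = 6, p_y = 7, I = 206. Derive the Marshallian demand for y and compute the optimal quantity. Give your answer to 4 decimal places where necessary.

Let x' = x−3, y' = y−20. MRS = (2/3)·y'/x' = p_x/p_y.
After buying the subsistence bundle (3, 20), a share 0.4 of the remaining income goes to x: x* = 3 + 0.4·(I − 3p_x − 20p_y)/p_x.
Discretionary income = 206 − 3·6 − 20·7 = 48; y* = 20 + 0.6·48/7 = 24.1143.

y* = 24.1143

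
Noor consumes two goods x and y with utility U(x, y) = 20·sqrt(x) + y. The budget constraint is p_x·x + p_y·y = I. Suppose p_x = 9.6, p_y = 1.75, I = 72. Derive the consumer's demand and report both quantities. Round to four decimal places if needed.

x* = 3.323, y* = 22.9137

Utility is quasi-linear in y; the FOC for x is 10/√x = p_x/p_y.
Solve: √x = 10·p_y/p_x, so x*(p_x,p_y) = (10·p_y/p_x)², and y* = (I − p_x·x*)/p_y.
Plugging in: x* = (10·1.75/9.6)² = 3.323, y* = 22.9137.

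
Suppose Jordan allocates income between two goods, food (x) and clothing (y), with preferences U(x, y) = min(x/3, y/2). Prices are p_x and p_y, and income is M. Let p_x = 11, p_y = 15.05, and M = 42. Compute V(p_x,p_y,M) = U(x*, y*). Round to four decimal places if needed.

With perfect complements, no substitution: consume in ratio x:y = 3:2.
Budget: p_x·x + p_y·(2/3)·x = M, so (3·p_x + 2·p_y)·x = 3·M.
Demand: x*(p_x,p_y,M) = 3·M/(3·p_x + 2·p_y), y* = 2·M/(3·p_x + 2·p_y).
Here 3·11 + 2·15.05 = 63.1, giving x* = 1.9968 and y* = 1.3312.
Utility at the optimum: U(1.9968, 1.3312) = 0.6656.

V = 0.6656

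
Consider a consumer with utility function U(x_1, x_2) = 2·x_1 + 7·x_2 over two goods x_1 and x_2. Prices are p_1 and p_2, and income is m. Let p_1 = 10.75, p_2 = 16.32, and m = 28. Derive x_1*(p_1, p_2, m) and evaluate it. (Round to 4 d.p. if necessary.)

Perfect substitutes: compare marginal utility per dollar. 2/p_1 vs 7/p_2 → 0.186 vs 0.4289.
x_2 gives more utility per dollar, so spend all income on x_2: x_2* = m/p_2, x_1* = 0.
Numerically: x_1* = 0, x_2* = 1.7157.

x_1* = 0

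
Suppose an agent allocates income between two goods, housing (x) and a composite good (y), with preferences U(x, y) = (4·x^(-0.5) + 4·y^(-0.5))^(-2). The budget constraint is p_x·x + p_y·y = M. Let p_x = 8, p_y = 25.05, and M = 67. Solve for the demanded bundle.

Substitute y = (y/x)·x into the budget: x* = M/(p_x + p_y·(y/x)).
Numerically y/x = 0.46722, so x* = 67/(8 + 25.05·0.46722) = 3.4003 and y* = 0.46722·3.4003 = 1.5887.

x* = 3.4003, y* = 1.5887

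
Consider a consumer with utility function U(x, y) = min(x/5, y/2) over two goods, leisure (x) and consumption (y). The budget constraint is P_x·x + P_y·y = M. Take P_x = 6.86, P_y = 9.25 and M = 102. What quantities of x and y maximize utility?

x* = 9.6591, y* = 3.8636

Leontief preferences: the optimum is at the kink where x/5 = y/2, i.e. y = (2/5)·x.
Budget: P_x·x + P_y·(2/5)·x = M, so (5·P_x + 2·P_y)·x = 5·M.
Demand: x*(P_x,P_y,M) = 5·M/(5·P_x + 2·P_y), y* = 2·M/(5·P_x + 2·P_y).
Here 5·6.86 + 2·9.25 = 52.8, giving x* = 9.6591 and y* = 3.8636.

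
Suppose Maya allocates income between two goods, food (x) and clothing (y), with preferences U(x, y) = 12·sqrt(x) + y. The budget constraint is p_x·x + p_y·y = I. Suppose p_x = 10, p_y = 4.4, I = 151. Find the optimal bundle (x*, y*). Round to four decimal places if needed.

MU_x = 6/√x, MU_y = 1. Tangency: 6/√x = p_x/p_y.
Solve: √x = 6·p_y/p_x, so x*(p_x,p_y) = (6·p_y/p_x)², and y* = (I − p_x·x*)/p_y.
Plugging in: x* = (6·4.4/10)² = 6.9696, y* = 18.4782.

x* = 6.9696, y* = 18.4782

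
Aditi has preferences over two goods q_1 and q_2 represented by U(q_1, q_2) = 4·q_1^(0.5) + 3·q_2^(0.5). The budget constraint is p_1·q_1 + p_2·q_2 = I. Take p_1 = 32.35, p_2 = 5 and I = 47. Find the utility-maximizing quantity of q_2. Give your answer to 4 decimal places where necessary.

q_2* = 7.3739

MRS = MU_q_1/MU_q_2 = (4/3)·(q_2/q_1)^(0.5). Set equal to p_1/p_2.
Hence q_2/q_1 = ((3/4)·p_1/p_2)^(1/(0.5)), i.e. raised to the 2 power.
With the ratio pinned down, the budget gives q_1* = I/(p_1 + p_2·(q_2/q_1)) and q_2* = (q_2/q_1)·q_1*.
Numerically q_2/q_1 = 23.546756, so q_1* = 47/(32.35 + 5·23.546756) = 0.3132 and q_2* = 23.546756·0.3132 = 7.3739.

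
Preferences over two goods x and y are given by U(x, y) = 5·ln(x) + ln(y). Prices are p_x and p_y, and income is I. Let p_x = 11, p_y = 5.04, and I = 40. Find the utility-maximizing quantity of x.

MU_x/MU_y = (5·y)/(x); tangency sets this equal to p_x/p_y.
So 5·p_y·y = p_x·x; combined with the budget, a share 5/6 of income goes to x.
Demand: x*(p_x,p_y,I) = 5/6·I/p_x and y* = 1/6·I/p_y.
At p_x=11, p_y=5.04, I=40: x* = 5/6·40/11 = 3.0303.

x* = 3.0303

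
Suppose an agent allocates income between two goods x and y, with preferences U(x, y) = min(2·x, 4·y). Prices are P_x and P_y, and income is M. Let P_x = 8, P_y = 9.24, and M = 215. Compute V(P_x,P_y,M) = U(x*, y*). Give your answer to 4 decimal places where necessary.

With perfect complements, no substitution: consume in ratio x:y = 4:2.
Budget: P_x·x + P_y·(1/2)·x = M, so (4·P_x + 2·P_y)·x = 4·M.
Demand: x*(P_x,P_y,M) = 4·M/(4·P_x + 2·P_y), y* = 2·M/(4·P_x + 2·P_y).
Here 4·8 + 2·9.24 = 50.48, giving x* = 17.0365 and y* = 8.5182.
Utility at the optimum: U(17.0365, 8.5182) = 34.0729.

V = 34.0729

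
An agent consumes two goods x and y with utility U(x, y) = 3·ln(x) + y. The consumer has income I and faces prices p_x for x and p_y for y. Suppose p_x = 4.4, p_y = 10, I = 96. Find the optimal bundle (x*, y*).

x* = 6.8182, y* = 6.6

Set MRS = p_x/p_y: (3/x)/1 = p_x/p_y.
So x*(p_x,p_y) = 3·p_y/p_x, independent of income; and y* = (I − 3·p_y)/p_y.
At the given prices: x* = 3·10/4.4 = 6.8182, and y* = 6.6.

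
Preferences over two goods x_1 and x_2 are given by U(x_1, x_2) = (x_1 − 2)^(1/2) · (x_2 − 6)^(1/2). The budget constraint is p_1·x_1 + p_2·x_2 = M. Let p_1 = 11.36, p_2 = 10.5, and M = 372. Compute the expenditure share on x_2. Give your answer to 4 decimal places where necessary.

share on x_2 = 0.5541

This is Cobb-Douglas in (x_1−2, x_2−6): tangency gives 0.5·p_2·(x_2−6) = 0.5·p_1·(x_1−2).
After buying the subsistence bundle (2, 6), a share 0.5 of the remaining income goes to x_1: x_1* = 2 + 0.5·(M − 2p_1 − 6p_2)/p_1.
Discretionary income = 372 − 2·11.36 − 6·10.5 = 286.28; x_1* = 2 + 0.5·286.28/11.36 = 14.6004; x_2* = 6 + 0.5·286.28/10.5 = 19.6324.
Expenditure on x_2: 10.5·19.6324 = 206.14; share = 0.5541.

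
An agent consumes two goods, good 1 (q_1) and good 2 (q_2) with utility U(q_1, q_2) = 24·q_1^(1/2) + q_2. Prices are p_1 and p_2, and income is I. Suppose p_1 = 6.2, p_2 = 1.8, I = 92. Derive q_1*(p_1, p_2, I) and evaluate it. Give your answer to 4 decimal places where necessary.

Utility is quasi-linear in q_2; the FOC for q_1 is 12/√q_1 = p_1/p_2.
Solve: √q_1 = 12·p_2/p_1, so q_1*(p_1,p_2) = (12·p_2/p_1)², and q_2* = (I − p_1·q_1*)/p_2.
Plugging in: q_1* = (12·1.8/6.2)² = 12.1374.

q_1* = 12.1374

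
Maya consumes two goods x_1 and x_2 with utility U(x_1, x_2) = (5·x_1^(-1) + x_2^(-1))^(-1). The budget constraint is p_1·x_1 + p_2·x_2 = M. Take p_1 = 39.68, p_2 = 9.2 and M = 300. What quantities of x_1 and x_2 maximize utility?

x_1* = 6.2209, x_2* = 5.7778

From the CES first-order condition, 5·(x_2/x_1)^(2) = p_1/p_2.
Hence x_2/x_1 = ((1/5)·p_1/p_2)^(1/(2)), i.e. raised to the 0.5 power.
With the ratio pinned down, the budget gives x_1* = M/(p_1 + p_2·(x_2/x_1)) and x_2* = (x_2/x_1)·x_1*.
Numerically x_2/x_1 = 0.928767, so x_1* = 300/(39.68 + 9.2·0.928767) = 6.2209 and x_2* = 0.928767·6.2209 = 5.7778.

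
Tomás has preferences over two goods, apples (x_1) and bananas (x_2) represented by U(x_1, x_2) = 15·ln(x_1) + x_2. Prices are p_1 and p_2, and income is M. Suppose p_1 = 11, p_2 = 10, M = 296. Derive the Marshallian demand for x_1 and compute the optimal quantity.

x_1* = 13.6364

Set MRS = p_1/p_2: (15/x_1)/1 = p_1/p_2.
So x_1*(p_1,p_2) = 15·p_2/p_1, independent of income; and x_2* = (M − 15·p_2)/p_2.
At the given prices: x_1* = 15·10/11 = 13.6364.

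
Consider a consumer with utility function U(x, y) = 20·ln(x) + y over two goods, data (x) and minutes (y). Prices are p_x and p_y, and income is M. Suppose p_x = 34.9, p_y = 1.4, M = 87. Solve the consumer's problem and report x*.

So x*(p_x,p_y) = 20·p_y/p_x, independent of income; and y* = (M − 20·p_y)/p_y.
At the given prices: x* = 20·1.4/34.9 = 0.8023.

x* = 0.8023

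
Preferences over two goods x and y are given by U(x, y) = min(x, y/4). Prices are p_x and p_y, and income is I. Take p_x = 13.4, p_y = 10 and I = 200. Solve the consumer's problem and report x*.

With perfect complements, no substitution: consume in ratio x:y = 1:4.
Budget: p_x·x + p_y·4·x = I, so (p_x + 4·p_y)·x = I.
Demand: x*(p_x,p_y,I) = I/(p_x + 4·p_y), y* = 4·I/(p_x + 4·p_y).
Here 13.4 + 4·10 = 53.4, giving x* = 3.7453.

x* = 3.7453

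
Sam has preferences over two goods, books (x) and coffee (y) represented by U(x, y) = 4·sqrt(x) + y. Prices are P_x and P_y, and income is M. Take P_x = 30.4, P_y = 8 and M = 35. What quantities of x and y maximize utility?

Thus x* = (2·P_y/P_x)² — independent of M — with the rest of income spent on y.
Plugging in: x* = (2·8/30.4)² = 0.277, y* = 3.3224.

x* = 0.277, y* = 3.3224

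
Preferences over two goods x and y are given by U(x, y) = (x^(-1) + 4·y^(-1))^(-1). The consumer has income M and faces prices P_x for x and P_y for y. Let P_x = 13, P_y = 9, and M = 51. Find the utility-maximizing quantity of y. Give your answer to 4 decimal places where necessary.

With the ratio pinned down, the budget gives x* = M/(P_x + P_y·(y/x)) and y* = (y/x)·x*.
Numerically y/x = 2.403701, so x* = 51/(13 + 9·2.403701) = 1.4726 and y* = 2.403701·1.4726 = 3.5396.

y* = 3.5396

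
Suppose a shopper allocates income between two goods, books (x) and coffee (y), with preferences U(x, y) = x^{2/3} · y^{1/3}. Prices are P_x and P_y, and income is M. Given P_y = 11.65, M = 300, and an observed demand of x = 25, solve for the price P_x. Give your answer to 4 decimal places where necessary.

MU_x/MU_y = (2/3·y)/(1/3·x); tangency sets this equal to P_x/P_y.
Rearranging, P_y·y = (1/2)·P_x·x. Substituting into the budget gives P_x·x·(1 + (1/2)) = M.
Demand: x*(P_x,P_y,M) = 2/3·M/P_x and y* = 1/3·M/P_y.
Set x* = 25 in the demand function and solve for P_x: P_x = 8.

P_x = 8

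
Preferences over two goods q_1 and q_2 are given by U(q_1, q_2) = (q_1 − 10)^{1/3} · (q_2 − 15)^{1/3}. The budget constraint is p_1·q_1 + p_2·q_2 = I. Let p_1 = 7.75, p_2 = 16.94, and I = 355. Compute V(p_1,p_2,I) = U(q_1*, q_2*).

Let q_1' = q_1−10, q_2' = q_2−15. MRS = q_2'/q_1' = p_1/p_2.
After buying the subsistence bundle (10, 15), a share 0.5 of the remaining income goes to q_1: q_1* = 10 + 0.5·(I − 10p_1 − 15p_2)/p_1.
Discretionary income = 355 − 10·7.75 − 15·16.94 = 23.4; q_1* = 10 + 0.5·23.4/7.75 = 11.5097; q_2* = 15 + 0.5·23.4/16.94 = 15.6907.
Utility at the optimum: U(11.5097, 15.6907) = 1.014.

V = 1.014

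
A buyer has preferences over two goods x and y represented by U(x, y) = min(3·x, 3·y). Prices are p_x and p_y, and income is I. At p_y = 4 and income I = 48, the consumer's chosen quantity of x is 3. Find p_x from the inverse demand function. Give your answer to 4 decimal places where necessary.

p_x = 12

Leontief preferences: the optimum is at the kink where x/3 = y/3, i.e. y = x.
Budget: p_x·x + p_y·x = I, so (3·p_x + 3·p_y)·x = 3·I.
Demand: x*(p_x,p_y,I) = 3·I/(3·p_x + 3·p_y), y* = 3·I/(3·p_x + 3·p_y).
Set x* = 3 in the demand function and solve for p_x: p_x = 12.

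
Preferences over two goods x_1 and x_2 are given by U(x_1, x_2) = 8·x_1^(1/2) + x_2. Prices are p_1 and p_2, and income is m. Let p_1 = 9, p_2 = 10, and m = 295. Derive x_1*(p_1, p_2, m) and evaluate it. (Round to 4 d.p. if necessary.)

x_1* = 19.7531

Solve: √x_1 = 4·p_2/p_1, so x_1*(p_1,p_2) = (4·p_2/p_1)², and x_2* = (m − p_1·x_1*)/p_2.
Plugging in: x_1* = (4·10/9)² = 19.7531.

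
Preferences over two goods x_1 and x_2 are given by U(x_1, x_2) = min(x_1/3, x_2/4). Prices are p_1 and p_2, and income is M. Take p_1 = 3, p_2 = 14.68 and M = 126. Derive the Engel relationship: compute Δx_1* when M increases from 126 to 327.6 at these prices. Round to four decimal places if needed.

With perfect complements, no substitution: consume in ratio x_1:x_2 = 3:4.
Budget: p_1·x_1 + p_2·(4/3)·x_1 = M, so (3·p_1 + 4·p_2)·x_1 = 3·M.
Demand: x_1*(p_1,p_2,M) = 3·M/(3·p_1 + 4·p_2), x_2* = 4·M/(3·p_1 + 4·p_2).
Here 3·3 + 4·14.68 = 67.72, giving x_1* = 5.5818.
At M' = 327.6: x_1* = 14.5127. Change: 14.5127 − 5.5818 = 8.9309.

Δx_1* = 8.9309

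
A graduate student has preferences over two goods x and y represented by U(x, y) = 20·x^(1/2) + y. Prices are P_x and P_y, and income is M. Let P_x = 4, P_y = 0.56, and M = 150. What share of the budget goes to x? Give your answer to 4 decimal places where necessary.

share on x = 0.0523

Utility is quasi-linear in y; the FOC for x is 10/√x = P_x/P_y.
Solve: √x = 10·P_y/P_x, so x*(P_x,P_y) = (10·P_y/P_x)², and y* = (M − P_x·x*)/P_y.
Plugging in: x* = (10·0.56/4)² = 1.96, y* = 253.8571.
Expenditure on x: 4·1.96 = 7.84; share = 0.0523.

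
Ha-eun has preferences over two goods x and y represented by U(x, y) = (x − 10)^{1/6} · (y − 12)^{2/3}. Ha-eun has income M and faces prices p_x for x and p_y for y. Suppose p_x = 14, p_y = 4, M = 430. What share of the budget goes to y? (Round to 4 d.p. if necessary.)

share on y = 0.5619

This is Cobb-Douglas in (x−10, y−12): tangency gives 1/6·p_y·(y−12) = 2/3·p_x·(x−10).
After buying the subsistence bundle (10, 12), a share 0.2 of the remaining income goes to x: x* = 10 + 0.2·(M − 10p_x − 12p_y)/p_x.
Discretionary income = 430 − 10·14 − 12·4 = 242; x* = 10 + 0.2·242/14 = 13.4571; y* = 12 + 0.8·242/4 = 60.4.
Expenditure on y: 4·60.4 = 241.6; share = 0.5619.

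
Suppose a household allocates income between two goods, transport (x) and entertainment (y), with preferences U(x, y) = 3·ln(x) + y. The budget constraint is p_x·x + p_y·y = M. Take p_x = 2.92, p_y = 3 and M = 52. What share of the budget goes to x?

MU_x = 3/x, MU_y = 1. Tangency: 3/x = p_x/p_y.
So x*(p_x,p_y) = 3·p_y/p_x, independent of income; and y* = (M − 3·p_y)/p_y.
At the given prices: x* = 3·3/2.92 = 3.0822, and y* = 14.3333.
Expenditure on x: 2.92·3.0822 = 9; share = 0.1731.

share on x = 0.1731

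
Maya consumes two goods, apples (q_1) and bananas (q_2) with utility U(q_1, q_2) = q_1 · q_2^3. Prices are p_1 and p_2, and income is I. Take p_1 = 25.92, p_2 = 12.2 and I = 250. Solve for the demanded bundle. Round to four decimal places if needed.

q_1* = 2.4113, q_2* = 15.3689

The MRS is (1/3)·q_2/q_1. Set MRS = p_1/p_2.
Rearranging, p_2·q_2 = 3·p_1·q_1. Substituting into the budget gives p_1·q_1·(1 + 3) = I.
Demand: q_1*(p_1,p_2,I) = 0.25·I/p_1 and q_2* = 0.75·I/p_2.
At p_1=25.92, p_2=12.2, I=250: q_1* = 0.25·250/25.92 = 2.4113, q_2* = 15.3689.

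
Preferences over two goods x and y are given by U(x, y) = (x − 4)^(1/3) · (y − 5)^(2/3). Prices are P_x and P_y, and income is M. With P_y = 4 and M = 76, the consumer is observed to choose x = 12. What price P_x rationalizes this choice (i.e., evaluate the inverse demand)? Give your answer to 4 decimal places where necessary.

MRS = (1/2)·(y−5)/(x−4). Tangency with P_x/P_y gives y−5 = 2·(P_x/P_y)·(x−4).
Substituting into the budget: x* = 4 + 1/3·(M − 4·P_x − 5·P_y)/P_x, and y* = 5 + 2/3·(…)/P_y.
Set x* = 12 in the demand function and solve for P_x: P_x = 2.

P_x = 2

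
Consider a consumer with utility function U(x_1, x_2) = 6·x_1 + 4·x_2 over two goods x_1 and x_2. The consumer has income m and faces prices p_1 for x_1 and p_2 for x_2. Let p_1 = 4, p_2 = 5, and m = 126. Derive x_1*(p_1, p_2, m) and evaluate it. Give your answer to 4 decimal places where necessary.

x_1 gives more utility per dollar, so spend all income on x_1: x_1* = m/p_1, x_2* = 0.
Numerically: x_1* = 31.5, x_2* = 0.

x_1* = 31.5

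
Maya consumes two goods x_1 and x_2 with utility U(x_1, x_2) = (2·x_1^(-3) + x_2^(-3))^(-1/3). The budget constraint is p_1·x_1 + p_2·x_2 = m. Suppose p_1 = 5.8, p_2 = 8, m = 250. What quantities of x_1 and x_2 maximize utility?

x_1* = 20.8203, x_2* = 16.1553

MRS = MU_x_1/MU_x_2 = 2·(x_2/x_1)^(4). Set equal to p_1/p_2.
Solve for the ratio: x_2/x_1 = [(1/2)·p_1/p_2]^(0.25).
With the ratio pinned down, the budget gives x_1* = m/(p_1 + p_2·(x_2/x_1)) and x_2* = (x_2/x_1)·x_1*.
Numerically x_2/x_1 = 0.775938, so x_1* = 250/(5.8 + 8·0.775938) = 20.8203 and x_2* = 0.775938·20.8203 = 16.1553.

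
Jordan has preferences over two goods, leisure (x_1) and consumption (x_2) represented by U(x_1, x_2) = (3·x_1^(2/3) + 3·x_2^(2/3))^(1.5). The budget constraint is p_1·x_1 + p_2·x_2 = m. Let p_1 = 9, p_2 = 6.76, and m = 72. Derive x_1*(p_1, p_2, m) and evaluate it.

x_1* = 2.8855

MU_x_1 ∝ 3·x_1^(-1/3), MU_x_2 ∝ 3·x_2^(-1/3), so MRS = (x_2/x_1)^(1/3) = p_1/p_2.
Solve for the ratio: x_2/x_1 = [p_1/p_2]^(3).
Substitute x_2 = (x_2/x_1)·x_1 into the budget: x_1* = m/(p_1 + p_2·(x_2/x_1)).
Numerically x_2/x_1 = 2.359867, so x_1* = 72/(9 + 6.76·2.359867) = 2.8855.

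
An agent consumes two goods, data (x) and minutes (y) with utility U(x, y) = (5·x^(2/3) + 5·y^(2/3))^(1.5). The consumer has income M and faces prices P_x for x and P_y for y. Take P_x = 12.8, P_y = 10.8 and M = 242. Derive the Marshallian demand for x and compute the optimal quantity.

x* = 7.8623

MU_x ∝ 5·x^(-1/3), MU_y ∝ 5·y^(-1/3), so MRS = (y/x)^(1/3) = P_x/P_y.
Solve for the ratio: y/x = [P_x/P_y]^(3).
With the ratio pinned down, the budget gives x* = M/(P_x + P_y·(y/x)) and y* = (y/x)·x*.
Numerically y/x = 1.664787, so x* = 242/(12.8 + 10.8·1.664787) = 7.8623.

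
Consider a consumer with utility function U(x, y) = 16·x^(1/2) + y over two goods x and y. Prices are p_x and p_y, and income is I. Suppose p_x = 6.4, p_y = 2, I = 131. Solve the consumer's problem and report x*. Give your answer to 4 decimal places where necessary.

x* = 6.25

Set MRS = p_x/p_y: 8·x^(−1/2) = p_x/p_y.
Thus x* = (8·p_y/p_x)² — independent of I — with the rest of income spent on y.
Plugging in: x* = (8·2/6.4)² = 6.25.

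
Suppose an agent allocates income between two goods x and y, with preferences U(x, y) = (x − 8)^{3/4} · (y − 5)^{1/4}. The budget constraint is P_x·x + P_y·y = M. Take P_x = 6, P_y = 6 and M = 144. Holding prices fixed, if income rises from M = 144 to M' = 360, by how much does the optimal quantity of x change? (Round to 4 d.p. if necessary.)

Δx* = 27

Let x' = x−8, y' = y−5. MRS = 3·y'/x' = P_x/P_y.
Substituting into the budget: x* = 8 + 0.75·(M − 8·P_x − 5·P_y)/P_x, and y* = 5 + 0.25·(…)/P_y.
Discretionary income = 144 − 8·6 − 5·6 = 66; x* = 8 + 0.75·66/6 = 16.25.
At M' = 360: x* = 43.25. Change: 43.25 − 16.25 = 27.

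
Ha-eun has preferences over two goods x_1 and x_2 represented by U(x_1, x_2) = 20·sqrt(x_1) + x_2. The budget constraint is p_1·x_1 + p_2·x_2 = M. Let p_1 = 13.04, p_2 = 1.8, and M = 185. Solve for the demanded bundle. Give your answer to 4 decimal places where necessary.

x_1* = 1.9054, x_2* = 88.9741

MU_x_1 = 10/√x_1, MU_x_2 = 1. Tangency: 10/√x_1 = p_1/p_2.
Thus x_1* = (10·p_2/p_1)² — independent of M — with the rest of income spent on x_2.
Plugging in: x_1* = (10·1.8/13.04)² = 1.9054, x_2* = 88.9741.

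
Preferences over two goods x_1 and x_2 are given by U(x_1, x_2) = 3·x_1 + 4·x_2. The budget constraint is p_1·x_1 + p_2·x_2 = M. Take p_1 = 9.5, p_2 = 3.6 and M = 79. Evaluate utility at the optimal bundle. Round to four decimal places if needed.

Perfect substitutes: compare marginal utility per dollar. 3/p_1 vs 4/p_2 → 0.3158 vs 1.1111.
x_2 gives more utility per dollar, so spend all income on x_2: x_2* = M/p_2, x_1* = 0.
Numerically: x_1* = 0, x_2* = 21.9444.
Utility at the optimum: U(0, 21.9444) = 87.7778.

V = 87.7778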